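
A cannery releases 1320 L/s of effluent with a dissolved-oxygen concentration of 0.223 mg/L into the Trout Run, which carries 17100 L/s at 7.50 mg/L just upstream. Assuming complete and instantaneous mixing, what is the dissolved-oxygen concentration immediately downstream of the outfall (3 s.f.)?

Flow-weighted mixing: C = (Q_r C_r + Q_w C_w)/(Q_r + Q_w)
= (17100×7.50 + 1320×0.223)/(17100 + 1320) = 128500/18420 = 6.979 mg/L.

6.98 mg/L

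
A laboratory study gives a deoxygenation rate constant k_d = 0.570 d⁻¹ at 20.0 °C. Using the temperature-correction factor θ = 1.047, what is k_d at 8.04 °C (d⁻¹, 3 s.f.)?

k_d(T₂) = k_d(T₁) · θ^(T₂−T₁) = 0.570 × 1.047^(8.04−20.0)
= 0.570 × 1.047^-12.0 = 0.570 × 0.5773 = 0.3291 d⁻¹.

k_d ≈ 0.329 d⁻¹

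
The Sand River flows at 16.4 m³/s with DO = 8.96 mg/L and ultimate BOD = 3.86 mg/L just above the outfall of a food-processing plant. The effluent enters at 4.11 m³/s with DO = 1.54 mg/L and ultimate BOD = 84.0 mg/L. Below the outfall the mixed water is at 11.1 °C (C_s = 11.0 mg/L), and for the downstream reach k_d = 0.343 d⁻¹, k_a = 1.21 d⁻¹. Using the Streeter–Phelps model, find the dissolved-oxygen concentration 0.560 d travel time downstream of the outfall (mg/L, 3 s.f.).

DO ≈ 6.71 mg/L

Mixed DO = (16.4×8.96 + 4.11×1.54)/(16.4+4.11) = 153.3/20.51 = 7.473 mg/L.
Mixed L₀ = (16.4×3.86 + 4.11×84.0)/(20.51) = 408.5/20.51 = 19.92 mg/L.
Initial deficit D₀ = C_s − DO₀ = 11.0 − 7.473 = 3.527 mg/L.
D(0.560) = [0.343×19.92/(1.21−0.343)](e^(−0.343×0.560) − e^(−1.21×0.560)) + 3.527 e^(−1.21×0.560)
= 7.880 × (0.8252 − 0.5078) + 3.527 × 0.5078 = 4.292 mg/L.
DO = 11.0 − 4.292 = 6.708 mg/L.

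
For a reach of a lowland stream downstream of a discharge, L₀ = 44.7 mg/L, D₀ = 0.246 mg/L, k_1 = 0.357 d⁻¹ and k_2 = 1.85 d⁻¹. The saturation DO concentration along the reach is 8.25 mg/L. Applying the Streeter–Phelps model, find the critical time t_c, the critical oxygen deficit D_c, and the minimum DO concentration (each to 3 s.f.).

At the critical point dD/dt = 0, so k_1 L₀ e^(−k_1 t) = k_2 D. Substituting D(t) from the Streeter–Phelps equation and solving for t gives
t_c = ln[(k_2/k_1)(1 − D₀(k_2−k_1)/(k_1 L₀))] / (k_2−k_1).
Here k_2−k_1 = 1.493 d⁻¹ and 1 − D₀(k_2−k_1)/(k_1 L₀) = 1 − 0.246×1.493/(0.357×44.7) = 0.9770, so
t_c = ln(5.182 × 0.9770) / 1.493 = 1.622 / 1.493 = 1.086 d.
L(t_c) = L₀ e^(−k_1 t_c) = 44.7 × 0.6785 = 30.33 mg/L, and at the critical point k_2 D_c = k_1 L, so D_c = (0.357/1.85) × 30.33 = 5.853 mg/L.
Minimum DO = C_s − D_c = 8.25 − 5.853 = 2.397 mg/L.

t_c ≈ 1.09 d; D_c ≈ 5.85 mg/L; min DO ≈ 2.40 mg/L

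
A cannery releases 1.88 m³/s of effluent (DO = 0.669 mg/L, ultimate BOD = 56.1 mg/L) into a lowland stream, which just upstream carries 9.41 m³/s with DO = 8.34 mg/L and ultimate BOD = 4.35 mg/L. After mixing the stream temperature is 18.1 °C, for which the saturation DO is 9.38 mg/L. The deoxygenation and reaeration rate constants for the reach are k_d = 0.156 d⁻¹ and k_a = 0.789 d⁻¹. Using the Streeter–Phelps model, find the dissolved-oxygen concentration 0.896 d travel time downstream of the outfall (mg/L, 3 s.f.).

Mixed DO = (9.41×8.34 + 1.88×0.669)/(9.41+1.88) = 79.74/11.29 = 7.063 mg/L.
Mixed L₀ = (9.41×4.35 + 1.88×56.1)/(11.29) = 146.4/11.29 = 12.97 mg/L.
Initial deficit D₀ = C_s − DO₀ = 9.38 − 7.063 = 2.317 mg/L.
D(0.896) = [0.156×12.97/(0.789−0.156)](e^(−0.156×0.896) − e^(−0.789×0.896)) + 2.317 e^(−0.789×0.896)
= 3.196 × (0.8696 − 0.4931) + 2.317 × 0.4931 = 2.346 mg/L.
DO = 9.38 − 2.346 = 7.034 mg/L.

DO ≈ 7.03 mg/L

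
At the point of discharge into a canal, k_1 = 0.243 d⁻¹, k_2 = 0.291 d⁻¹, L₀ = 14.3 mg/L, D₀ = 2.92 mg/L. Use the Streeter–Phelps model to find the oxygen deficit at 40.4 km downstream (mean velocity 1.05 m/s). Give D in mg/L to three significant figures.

D ≈ 3.94 mg/L

Travel time t = x/v = 40.4 km / (1.05 m/s) = 40400 m / 1.05 m/s = 38480 s = 0.4453 d.
k_1 L₀/(k_2−k_1) = 0.243×14.3/(0.291−0.243) = 3.475/0.04800 = 72.39 mg/L.
e^(−k_1 t) = e^(−0.243×0.4453) = 0.8974; e^(−k_2 t) = e^(−0.291×0.4453) = 0.8785.
D = 72.39 × (0.8974 − 0.8785) + 2.92 × 0.8785 = 1.374 + 2.565 = 3.939 mg/L.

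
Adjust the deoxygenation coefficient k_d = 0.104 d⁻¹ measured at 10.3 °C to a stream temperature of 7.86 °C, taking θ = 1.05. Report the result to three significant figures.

k_d ≈ 0.0923 d⁻¹

k_d(T₂) = k_d(T₁) · θ^(T₂−T₁) = 0.104 × 1.05^(7.86−10.3)
= 0.104 × 1.05^-2.44 = 0.104 × 0.8878 = 0.09233 d⁻¹.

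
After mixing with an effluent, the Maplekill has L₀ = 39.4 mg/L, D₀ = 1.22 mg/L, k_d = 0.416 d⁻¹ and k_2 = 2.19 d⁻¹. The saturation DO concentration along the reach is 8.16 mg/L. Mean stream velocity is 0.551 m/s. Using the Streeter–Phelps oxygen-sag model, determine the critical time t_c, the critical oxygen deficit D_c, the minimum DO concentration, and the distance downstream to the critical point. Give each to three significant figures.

t_c ≈ 0.856 d; D_c ≈ 5.24 mg/L; min DO ≈ 2.92 mg/L; x_c ≈ 40.8 km

With k_2/k_d = 5.264 and 1 − D₀(k_2−k_d)/(k_d L₀) = 0.8680,
t_c = ln(5.264 × 0.8680) / (2.19 − 0.416) = ln(4.569) / 1.774 = 1.519/1.774 = 0.8565 d.
L(t_c) = L₀ e^(−k_d t_c) = 39.4 × 0.7003 = 27.59 mg/L, and at the critical point k_2 D_c = k_d L, so D_c = (0.416/2.19) × 27.59 = 5.241 mg/L.
Minimum DO = C_s − D_c = 8.16 − 5.241 = 2.919 mg/L.
x_c = v t_c = 0.551 m/s × 0.8565 d × 86400 s/d = 40770 m ≈ 40.8 km.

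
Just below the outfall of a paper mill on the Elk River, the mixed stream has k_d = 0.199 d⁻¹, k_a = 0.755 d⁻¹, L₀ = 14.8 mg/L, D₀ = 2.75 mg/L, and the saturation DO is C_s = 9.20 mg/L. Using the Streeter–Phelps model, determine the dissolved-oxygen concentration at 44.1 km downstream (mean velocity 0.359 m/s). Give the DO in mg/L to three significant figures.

Travel time t = x/v = 44.1 km / (0.359 m/s) = 44100 m / 0.359 m/s = 122800 s = 1.422 d.
k_d L₀/(k_a−k_d) = 0.199×14.8/(0.755−0.199) = 2.945/0.5560 = 5.297 mg/L.
e^(−k_d t) = e^(−0.199×1.422) = 0.7536; e^(−k_a t) = e^(−0.755×1.422) = 0.3418.
D = 5.297 × (0.7536 − 0.3418) + 2.75 × 0.3418 = 2.181 + 0.9400 = 3.121 mg/L.
DO = C_s − D = 9.20 − 3.121 = 6.079 mg/L.

DO ≈ 6.08 mg/L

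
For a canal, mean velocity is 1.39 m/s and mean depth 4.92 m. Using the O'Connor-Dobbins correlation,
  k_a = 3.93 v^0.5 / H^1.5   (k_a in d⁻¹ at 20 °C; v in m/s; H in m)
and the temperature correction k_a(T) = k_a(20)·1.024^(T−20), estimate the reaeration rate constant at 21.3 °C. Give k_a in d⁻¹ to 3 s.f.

k_a(20) = 3.93 × 1.39^0.5 / 4.92^1.5 = 3.93 × 1.179 / 10.91 = 0.4246 d⁻¹.
k_a(21.3) = 0.4246 × 1.024^(21.3−20) = 0.4246 × 1.031 = 0.4379 d⁻¹.

k_a ≈ 0.438 d⁻¹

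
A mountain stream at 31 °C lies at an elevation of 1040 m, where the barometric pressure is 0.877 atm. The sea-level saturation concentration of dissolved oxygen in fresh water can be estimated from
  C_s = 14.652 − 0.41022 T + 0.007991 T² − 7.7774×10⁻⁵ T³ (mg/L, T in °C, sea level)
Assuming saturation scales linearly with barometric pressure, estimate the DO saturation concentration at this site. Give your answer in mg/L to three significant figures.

C_s ≈ 6.40 mg/L

At sea level: C_s = 14.652 − 0.41022×31 + 0.007991×31² − 7.7774×10⁻⁵×31³ = 7.298 mg/L.
Pressure correction: C_s' = 7.298 × 0.877 = 6.400 mg/L.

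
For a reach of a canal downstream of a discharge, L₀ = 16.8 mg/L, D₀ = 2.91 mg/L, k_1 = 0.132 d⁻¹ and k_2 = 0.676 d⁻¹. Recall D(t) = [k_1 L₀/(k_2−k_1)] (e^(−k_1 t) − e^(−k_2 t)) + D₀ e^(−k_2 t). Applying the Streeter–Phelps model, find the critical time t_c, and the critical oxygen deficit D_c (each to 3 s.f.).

At the critical point dD/dt = 0, so k_1 L₀ e^(−k_1 t) = k_2 D. Substituting D(t) from the Streeter–Phelps equation and solving for t gives
t_c = ln[(k_2/k_1)(1 − D₀(k_2−k_1)/(k_1 L₀))] / (k_2−k_1).
Here k_2−k_1 = 0.5440 d⁻¹ and 1 − D₀(k_2−k_1)/(k_1 L₀) = 1 − 2.91×0.5440/(0.132×16.8) = 0.2861, so
t_c = ln(5.121 × 0.2861) / 0.5440 = 0.3821 / 0.5440 = 0.7025 d.
L(t_c) = L₀ e^(−k_1 t_c) = 16.8 × 0.9114 = 15.31 mg/L, and at the critical point k_2 D_c = k_1 L, so D_c = (0.132/0.676) × 15.31 = 2.990 mg/L.

t_c ≈ 0.702 d; D_c ≈ 2.99 mg/L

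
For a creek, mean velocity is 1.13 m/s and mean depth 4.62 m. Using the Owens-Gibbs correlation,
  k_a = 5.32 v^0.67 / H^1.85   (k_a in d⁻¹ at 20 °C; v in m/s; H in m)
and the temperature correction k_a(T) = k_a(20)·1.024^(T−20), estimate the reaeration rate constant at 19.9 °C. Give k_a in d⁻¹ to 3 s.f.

k_a ≈ 0.340 d⁻¹

k_a(20) = 5.32 × 1.13^0.67 / 4.62^1.85 = 5.32 × 1.085 / 16.97 = 0.3403 d⁻¹.
k_a(19.9) = 0.3403 × 1.024^(19.9−20) = 0.3403 × 0.9976 = 0.3395 d⁻¹.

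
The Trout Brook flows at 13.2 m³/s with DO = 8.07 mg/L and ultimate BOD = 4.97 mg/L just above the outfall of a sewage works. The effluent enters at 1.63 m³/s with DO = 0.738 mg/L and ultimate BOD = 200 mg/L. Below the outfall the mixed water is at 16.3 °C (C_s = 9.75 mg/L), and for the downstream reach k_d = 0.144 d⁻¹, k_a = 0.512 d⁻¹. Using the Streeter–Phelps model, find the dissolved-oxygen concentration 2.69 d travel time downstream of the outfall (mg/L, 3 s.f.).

Mixed DO = (13.2×8.07 + 1.63×0.738)/(13.2+1.63) = 107.7/14.83 = 7.264 mg/L.
Mixed L₀ = (13.2×4.97 + 1.63×200)/(14.83) = 391.6/14.83 = 26.41 mg/L.
Initial deficit D₀ = C_s − DO₀ = 9.75 − 7.264 = 2.486 mg/L.
D(2.69) = [0.144×26.41/(0.512−0.144)](e^(−0.144×2.69) − e^(−0.512×2.69)) + 2.486 e^(−0.512×2.69)
= 10.33 × (0.6788 − 0.2523) + 2.486 × 0.2523 = 5.035 mg/L.
DO = 9.75 − 5.035 = 4.715 mg/L.

DO ≈ 4.72 mg/L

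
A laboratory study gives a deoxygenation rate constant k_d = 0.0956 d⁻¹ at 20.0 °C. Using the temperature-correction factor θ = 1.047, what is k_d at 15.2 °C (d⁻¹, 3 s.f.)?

k_d(T₂) = k_d(T₁) · θ^(T₂−T₁) = 0.0956 × 1.047^(15.2−20.0)
= 0.0956 × 1.047^-4.80 = 0.0956 × 0.8022 = 0.07669 d⁻¹.

k_d ≈ 0.0767 d⁻¹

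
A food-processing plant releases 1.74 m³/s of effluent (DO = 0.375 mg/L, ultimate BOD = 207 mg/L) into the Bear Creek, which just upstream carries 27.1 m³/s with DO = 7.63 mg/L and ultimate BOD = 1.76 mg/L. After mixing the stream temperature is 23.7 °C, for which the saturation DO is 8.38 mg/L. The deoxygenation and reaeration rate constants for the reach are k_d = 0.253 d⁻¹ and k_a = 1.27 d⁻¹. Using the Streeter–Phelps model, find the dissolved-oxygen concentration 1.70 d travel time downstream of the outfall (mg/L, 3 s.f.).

Mixed DO = (27.1×7.63 + 1.74×0.375)/(27.1+1.74) = 207.4/28.84 = 7.192 mg/L.
Mixed L₀ = (27.1×1.76 + 1.74×207)/(28.84) = 407.9/28.84 = 14.14 mg/L.
Initial deficit D₀ = C_s − DO₀ = 8.38 − 7.192 = 1.188 mg/L.
D(1.70) = [0.253×14.14/(1.27−0.253)](e^(−0.253×1.70) − e^(−1.27×1.70)) + 1.188 e^(−1.27×1.70)
= 3.518 × (0.6504 − 0.1154) + 1.188 × 0.1154 = 2.019 mg/L.
DO = 8.38 − 2.019 = 6.361 mg/L.

DO ≈ 6.36 mg/L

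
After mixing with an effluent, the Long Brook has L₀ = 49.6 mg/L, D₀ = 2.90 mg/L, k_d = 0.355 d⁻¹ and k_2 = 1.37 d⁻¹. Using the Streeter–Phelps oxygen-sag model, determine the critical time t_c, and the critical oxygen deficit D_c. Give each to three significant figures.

At the critical point dD/dt = 0, so k_d L₀ e^(−k_d t) = k_2 D. Substituting D(t) from the Streeter–Phelps equation and solving for t gives
t_c = ln[(k_2/k_d)(1 − D₀(k_2−k_d)/(k_d L₀))] / (k_2−k_d).
Here k_2−k_d = 1.015 d⁻¹ and 1 − D₀(k_2−k_d)/(k_d L₀) = 1 − 2.90×1.015/(0.355×49.6) = 0.8328, so
t_c = ln(3.859 × 0.8328) / 1.015 = 1.168 / 1.015 = 1.150 d.
L(t_c) = L₀ e^(−k_d t_c) = 49.6 × 0.6647 = 32.97 mg/L, and at the critical point k_2 D_c = k_d L, so D_c = (0.355/1.37) × 32.97 = 8.544 mg/L.

t_c ≈ 1.15 d; D_c ≈ 8.54 mg/L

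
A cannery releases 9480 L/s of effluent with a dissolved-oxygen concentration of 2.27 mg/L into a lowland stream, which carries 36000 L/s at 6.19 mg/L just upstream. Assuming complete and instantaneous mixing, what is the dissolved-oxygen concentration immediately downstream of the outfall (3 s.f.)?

5.37 mg/L

Flow-weighted mixing: C = (Q_r C_r + Q_w C_w)/(Q_r + Q_w)
= (36000×6.19 + 9480×2.27)/(36000 + 9480) = 244400/45480 = 5.373 mg/L.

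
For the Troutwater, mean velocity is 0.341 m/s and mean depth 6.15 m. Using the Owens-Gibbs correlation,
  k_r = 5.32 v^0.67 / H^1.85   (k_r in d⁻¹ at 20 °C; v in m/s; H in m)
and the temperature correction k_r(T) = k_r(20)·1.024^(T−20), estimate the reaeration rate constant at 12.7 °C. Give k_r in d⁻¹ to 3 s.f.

k_r(20) = 5.32 × 0.341^0.67 / 6.15^1.85 = 5.32 × 0.4863 / 28.80 = 0.08983 d⁻¹.
k_r(12.7) = 0.08983 × 1.024^(12.7−20) = 0.08983 × 0.8410 = 0.07555 d⁻¹.

k_r ≈ 0.0756 d⁻¹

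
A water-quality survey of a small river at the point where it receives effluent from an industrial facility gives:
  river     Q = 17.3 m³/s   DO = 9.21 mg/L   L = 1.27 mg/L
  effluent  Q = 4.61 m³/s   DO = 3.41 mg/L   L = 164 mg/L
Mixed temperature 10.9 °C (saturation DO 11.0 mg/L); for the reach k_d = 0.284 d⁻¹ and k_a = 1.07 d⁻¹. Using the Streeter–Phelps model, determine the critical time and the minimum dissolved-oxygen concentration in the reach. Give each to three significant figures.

Mixed DO = (17.3×9.21 + 4.61×3.41)/(17.3+4.61) = 175.1/21.91 = 7.990 mg/L.
Mixed L₀ = (17.3×1.27 + 4.61×164)/(21.91) = 778.0/21.91 = 35.51 mg/L.
Initial deficit D₀ = C_s − DO₀ = 11.0 − 7.990 = 3.010 mg/L.
t_c = (1/0.7860) ln[(1.07/0.284)(1 − 3.010×0.7860/(0.284×35.51))] = 1.272 × ln(2.884) = 1.347 d.
D_c = (0.284/1.07) × 35.51 × e^(−0.284×1.347) = 0.2654 × 35.51 × 0.6820 = 6.428 mg/L.
Minimum DO = 11.0 − 6.428 = 4.572 mg/L.

t_c ≈ 1.35 d; minimum DO ≈ 4.57 mg/L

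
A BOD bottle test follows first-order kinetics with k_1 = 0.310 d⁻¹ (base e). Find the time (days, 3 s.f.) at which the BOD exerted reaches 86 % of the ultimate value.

y/L₀ = 1 − e^(−k_1 t) = 0.86 ⇒ e^(−k_1 t) = 0.140
t = −ln(0.140) / 0.310 = 1.966 / 0.310 = 6.342 d.

t ≈ 6.34 d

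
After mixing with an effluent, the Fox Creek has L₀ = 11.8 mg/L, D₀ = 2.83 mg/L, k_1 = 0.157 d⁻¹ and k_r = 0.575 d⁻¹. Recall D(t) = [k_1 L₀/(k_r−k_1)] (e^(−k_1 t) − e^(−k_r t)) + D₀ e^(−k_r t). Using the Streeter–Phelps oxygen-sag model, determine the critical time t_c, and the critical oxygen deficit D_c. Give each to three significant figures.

t_c ≈ 0.671 d; D_c ≈ 2.90 mg/L

t_c = [1/(k_r−k_1)] ln[(k_r/k_1)(1 − D₀(k_r−k_1)/(k_1 L₀))]
= [1/(0.575−0.157)] ln[(0.575/0.157)(1 − 2.83×0.4180/(0.157×11.8))]
= (1/0.4180) ln[3.662 × 0.3615] = 2.392 × ln(1.324) = 2.392 × 0.2805 = 0.6712 d.
D_c = (k_1/k_r) L₀ e^(−k_1 t_c) = (0.157/0.575) × 11.8 × e^(−0.157×0.6712) = 0.2730 × 11.8 × 0.9000 = 2.900 mg/L.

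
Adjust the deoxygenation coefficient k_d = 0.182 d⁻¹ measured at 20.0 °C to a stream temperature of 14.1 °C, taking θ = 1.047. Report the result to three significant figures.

k_d(T₂) = k_d(T₁) · θ^(T₂−T₁) = 0.182 × 1.047^(14.1−20.0)
= 0.182 × 1.047^-5.90 = 0.182 × 0.7626 = 0.1388 d⁻¹.

k_d ≈ 0.139 d⁻¹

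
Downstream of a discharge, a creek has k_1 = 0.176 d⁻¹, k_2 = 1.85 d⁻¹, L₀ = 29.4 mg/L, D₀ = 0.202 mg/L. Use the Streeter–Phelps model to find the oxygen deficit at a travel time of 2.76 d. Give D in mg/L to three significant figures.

k_1 L₀/(k_2−k_1) = 0.176×29.4/(1.85−0.176) = 5.174/1.674 = 3.091 mg/L.
e^(−k_1 t) = e^(−0.176×2.760) = 0.6152; e^(−k_2 t) = e^(−1.85×2.760) = 0.006060.
D = 3.091 × (0.6152 − 0.006060) + 0.202 × 0.006060 = 1.883 + 0.001224 = 1.884 mg/L.

D ≈ 1.88 mg/L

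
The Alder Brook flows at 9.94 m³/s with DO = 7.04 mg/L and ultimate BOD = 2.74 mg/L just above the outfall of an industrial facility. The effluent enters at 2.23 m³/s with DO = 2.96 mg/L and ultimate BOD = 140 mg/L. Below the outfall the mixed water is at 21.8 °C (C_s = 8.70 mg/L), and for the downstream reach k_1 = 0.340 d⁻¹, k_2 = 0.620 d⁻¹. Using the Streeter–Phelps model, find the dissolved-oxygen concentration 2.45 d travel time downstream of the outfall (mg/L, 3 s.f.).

Mixed DO = (9.94×7.04 + 2.23×2.96)/(9.94+2.23) = 76.58/12.17 = 6.292 mg/L.
Mixed L₀ = (9.94×2.74 + 2.23×140)/(12.17) = 339.4/12.17 = 27.89 mg/L.
Initial deficit D₀ = C_s − DO₀ = 8.70 − 6.292 = 2.408 mg/L.
D(2.45) = [0.340×27.89/(0.620−0.340)](e^(−0.340×2.45) − e^(−0.620×2.45)) + 2.408 e^(−0.620×2.45)
= 33.87 × (0.4347 − 0.2189) + 2.408 × 0.2189 = 7.836 mg/L.
DO = 8.70 − 7.836 = 0.8638 mg/L.

DO ≈ 0.864 mg/L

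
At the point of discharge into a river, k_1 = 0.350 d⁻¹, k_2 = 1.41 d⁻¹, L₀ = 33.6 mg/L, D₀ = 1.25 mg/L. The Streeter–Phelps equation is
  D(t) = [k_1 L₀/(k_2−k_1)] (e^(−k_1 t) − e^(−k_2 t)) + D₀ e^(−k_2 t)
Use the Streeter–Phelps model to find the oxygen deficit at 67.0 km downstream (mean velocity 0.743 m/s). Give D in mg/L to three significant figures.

Travel time t = x/v = 67.0 km / (0.743 m/s) = 67000 m / 0.743 m/s = 90170 s = 1.044 d.
k_1 L₀/(k_2−k_1) = 0.350×33.6/(1.41−0.350) = 11.76/1.060 = 11.09 mg/L.
e^(−k_1 t) = e^(−0.350×1.044) = 0.6940; e^(−k_2 t) = e^(−1.41×1.044) = 0.2296.
D = 11.09 × (0.6940 − 0.2296) + 1.25 × 0.2296 = 5.153 + 0.2869 = 5.440 mg/L.

D ≈ 5.44 mg/L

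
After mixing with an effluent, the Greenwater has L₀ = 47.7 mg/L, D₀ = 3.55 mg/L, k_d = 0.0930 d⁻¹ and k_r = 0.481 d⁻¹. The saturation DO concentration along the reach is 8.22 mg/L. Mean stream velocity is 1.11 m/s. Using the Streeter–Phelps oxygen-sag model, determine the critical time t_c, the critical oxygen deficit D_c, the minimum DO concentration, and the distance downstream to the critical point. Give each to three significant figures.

t_c ≈ 3.28 d; D_c ≈ 6.80 mg/L; min DO ≈ 1.42 mg/L; x_c ≈ 314 km

With k_r/k_d = 5.172 and 1 − D₀(k_r−k_d)/(k_d L₀) = 0.6895,
t_c = ln(5.172 × 0.6895) / (0.481 − 0.0930) = ln(3.566) / 0.3880 = 1.271/0.3880 = 3.277 d.
D_c = (k_d/k_r) L₀ e^(−k_d t_c) = (0.0930/0.481) × 47.7 × e^(−0.0930×3.277) = 0.1933 × 47.7 × 0.7373 = 6.800 mg/L.
Minimum DO = C_s − D_c = 8.22 − 6.800 = 1.420 mg/L.
x_c = v t_c = 1.11 m/s × 3.277 d × 86400 s/d = 314300 m ≈ 314 km.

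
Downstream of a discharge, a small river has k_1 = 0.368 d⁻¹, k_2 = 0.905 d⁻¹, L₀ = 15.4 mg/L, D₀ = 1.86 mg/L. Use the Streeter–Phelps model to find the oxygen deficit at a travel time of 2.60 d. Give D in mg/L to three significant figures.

k_1 L₀/(k_2−k_1) = 0.368×15.4/(0.905−0.368) = 5.667/0.5370 = 10.55 mg/L.
e^(−k_1 t) = e^(−0.368×2.600) = 0.3841; e^(−k_2 t) = e^(−0.905×2.600) = 0.09508.
D = 10.55 × (0.3841 − 0.09508) + 1.86 × 0.09508 = 3.050 + 0.1769 = 3.227 mg/L.

D ≈ 3.23 mg/L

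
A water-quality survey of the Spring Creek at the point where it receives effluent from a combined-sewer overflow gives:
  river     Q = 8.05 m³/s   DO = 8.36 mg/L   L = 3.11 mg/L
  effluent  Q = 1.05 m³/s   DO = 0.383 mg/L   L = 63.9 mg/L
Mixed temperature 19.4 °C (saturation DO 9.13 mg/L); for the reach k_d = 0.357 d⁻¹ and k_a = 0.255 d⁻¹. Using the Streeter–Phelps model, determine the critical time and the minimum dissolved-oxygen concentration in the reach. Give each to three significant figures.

Mixed DO = (8.05×8.36 + 1.05×0.383)/(8.05+1.05) = 67.70/9.100 = 7.440 mg/L.
Mixed L₀ = (8.05×3.11 + 1.05×63.9)/(9.100) = 92.13/9.100 = 10.12 mg/L.
Initial deficit D₀ = C_s − DO₀ = 9.13 − 7.440 = 1.690 mg/L.
t_c = (1/-0.1020) ln[(0.255/0.357)(1 − 1.690×-0.1020/(0.357×10.12))] = -9.804 × ln(0.7484) = 2.842 d.
D_c = (0.357/0.255) × 10.12 × e^(−0.357×2.842) = 1.400 × 10.12 × 0.3626 = 5.139 mg/L.
Minimum DO = 9.13 − 5.139 = 3.991 mg/L.

t_c ≈ 2.84 d; minimum DO ≈ 3.99 mg/L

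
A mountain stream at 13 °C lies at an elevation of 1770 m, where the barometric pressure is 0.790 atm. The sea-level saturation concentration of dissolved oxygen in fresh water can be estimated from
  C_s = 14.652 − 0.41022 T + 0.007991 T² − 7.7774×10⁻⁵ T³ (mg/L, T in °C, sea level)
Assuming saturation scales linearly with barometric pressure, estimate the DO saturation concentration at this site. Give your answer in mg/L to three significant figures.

At sea level: C_s = 14.652 − 0.41022×13 + 0.007991×13² − 7.7774×10⁻⁵×13³ = 10.50 mg/L.
Pressure correction: C_s' = 10.50 × 0.790 = 8.294 mg/L.

C_s ≈ 8.29 mg/L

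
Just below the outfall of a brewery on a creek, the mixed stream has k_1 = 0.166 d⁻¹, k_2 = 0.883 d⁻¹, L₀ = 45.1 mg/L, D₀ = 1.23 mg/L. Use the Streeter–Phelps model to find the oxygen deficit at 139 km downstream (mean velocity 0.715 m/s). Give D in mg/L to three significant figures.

D ≈ 5.92 mg/L

Travel time t = x/v = 139 km / (0.715 m/s) = 139000 m / 0.715 m/s = 194400 s = 2.250 d.
k_1 L₀/(k_2−k_1) = 0.166×45.1/(0.883−0.166) = 7.487/0.7170 = 10.44 mg/L.
e^(−k_1 t) = e^(−0.166×2.250) = 0.6883; e^(−k_2 t) = e^(−0.883×2.250) = 0.1371.
D = 10.44 × (0.6883 − 0.1371) + 1.23 × 0.1371 = 5.755 + 0.1687 = 5.924 mg/L.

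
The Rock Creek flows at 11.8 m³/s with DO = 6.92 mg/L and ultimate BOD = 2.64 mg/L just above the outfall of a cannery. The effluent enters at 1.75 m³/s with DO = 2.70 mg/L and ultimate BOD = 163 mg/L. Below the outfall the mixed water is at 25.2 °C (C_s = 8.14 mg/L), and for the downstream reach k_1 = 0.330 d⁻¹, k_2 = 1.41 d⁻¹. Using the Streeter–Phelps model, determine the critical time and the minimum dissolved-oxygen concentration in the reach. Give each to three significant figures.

t_c ≈ 1.08 d; minimum DO ≈ 4.32 mg/L

Mixed DO = (11.8×6.92 + 1.75×2.70)/(11.8+1.75) = 86.38/13.55 = 6.375 mg/L.
Mixed L₀ = (11.8×2.64 + 1.75×163)/(13.55) = 316.4/13.55 = 23.35 mg/L.
Initial deficit D₀ = C_s − DO₀ = 8.14 − 6.375 = 1.765 mg/L.
t_c = (1/1.080) ln[(1.41/0.330)(1 − 1.765×1.080/(0.330×23.35))] = 0.9259 × ln(3.216) = 1.082 d.
D_c = (0.330/1.41) × 23.35 × e^(−0.330×1.082) = 0.2340 × 23.35 × 0.6998 = 3.825 mg/L.
Minimum DO = 8.14 − 3.825 = 4.315 mg/L.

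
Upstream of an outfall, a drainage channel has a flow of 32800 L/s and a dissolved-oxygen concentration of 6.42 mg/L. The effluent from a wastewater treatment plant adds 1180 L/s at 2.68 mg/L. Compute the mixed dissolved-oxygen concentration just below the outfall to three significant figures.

6.29 mg/L

Flow-weighted mixing: C = (Q_r C_r + Q_w C_w)/(Q_r + Q_w)
= (32800×6.42 + 1180×2.68)/(32800 + 1180) = 213700/33980 = 6.290 mg/L.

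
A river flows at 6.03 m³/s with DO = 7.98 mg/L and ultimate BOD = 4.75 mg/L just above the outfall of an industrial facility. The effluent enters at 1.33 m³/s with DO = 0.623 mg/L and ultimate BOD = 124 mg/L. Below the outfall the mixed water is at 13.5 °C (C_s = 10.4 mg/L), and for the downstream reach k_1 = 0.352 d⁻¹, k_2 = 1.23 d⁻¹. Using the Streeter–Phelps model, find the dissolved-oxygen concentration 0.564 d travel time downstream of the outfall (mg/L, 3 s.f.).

DO ≈ 5.15 mg/L

Mixed DO = (6.03×7.98 + 1.33×0.623)/(6.03+1.33) = 48.95/7.360 = 6.651 mg/L.
Mixed L₀ = (6.03×4.75 + 1.33×124)/(7.360) = 193.6/7.360 = 26.30 mg/L.
Initial deficit D₀ = C_s − DO₀ = 10.4 − 6.651 = 3.749 mg/L.
D(0.564) = [0.352×26.30/(1.23−0.352)](e^(−0.352×0.564) − e^(−1.23×0.564)) + 3.749 e^(−1.23×0.564)
= 10.54 × (0.8199 − 0.4997) + 3.749 × 0.4997 = 5.250 mg/L.
DO = 10.4 − 5.250 = 5.150 mg/L.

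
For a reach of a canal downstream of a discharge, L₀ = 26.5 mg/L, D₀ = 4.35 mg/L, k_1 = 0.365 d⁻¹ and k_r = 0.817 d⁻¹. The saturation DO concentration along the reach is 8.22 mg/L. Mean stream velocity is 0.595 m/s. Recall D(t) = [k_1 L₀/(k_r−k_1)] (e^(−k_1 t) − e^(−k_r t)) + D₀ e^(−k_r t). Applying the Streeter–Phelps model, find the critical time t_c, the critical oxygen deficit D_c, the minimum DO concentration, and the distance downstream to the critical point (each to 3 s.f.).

t_c ≈ 1.28 d; D_c ≈ 7.42 mg/L; min DO ≈ 0.799 mg/L; x_c ≈ 65.8 km

At the critical point dD/dt = 0, so k_1 L₀ e^(−k_1 t) = k_r D. Substituting D(t) from the Streeter–Phelps equation and solving for t gives
t_c = ln[(k_r/k_1)(1 − D₀(k_r−k_1)/(k_1 L₀))] / (k_r−k_1).
Here k_r−k_1 = 0.4520 d⁻¹ and 1 − D₀(k_r−k_1)/(k_1 L₀) = 1 − 4.35×0.4520/(0.365×26.5) = 0.7967, so
t_c = ln(2.238 × 0.7967) / 0.4520 = 0.5785 / 0.4520 = 1.280 d.
D_c = (k_1/k_r) L₀ e^(−k_1 t_c) = (0.365/0.817) × 26.5 × e^(−0.365×1.280) = 0.4468 × 26.5 × 0.6268 = 7.421 mg/L.
Minimum DO = C_s − D_c = 8.22 − 7.421 = 0.7994 mg/L.
x_c = v t_c = 0.595 m/s × 1.280 d × 86400 s/d = 65790 m ≈ 65.8 km.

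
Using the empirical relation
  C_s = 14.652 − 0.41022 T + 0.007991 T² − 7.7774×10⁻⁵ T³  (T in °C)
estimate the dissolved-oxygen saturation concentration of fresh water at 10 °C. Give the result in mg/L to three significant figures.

C_s ≈ 11.3 mg/L

C_s = 14.652 − 0.41022×10 + 0.007991×10² − 7.7774×10⁻⁵×10³ = 11.27 mg/L.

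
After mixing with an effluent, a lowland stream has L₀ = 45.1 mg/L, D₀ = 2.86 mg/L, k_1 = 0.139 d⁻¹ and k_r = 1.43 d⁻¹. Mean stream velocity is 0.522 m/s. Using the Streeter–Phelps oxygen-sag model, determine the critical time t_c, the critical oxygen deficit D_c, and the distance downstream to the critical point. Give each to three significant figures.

At the critical point dD/dt = 0, so k_1 L₀ e^(−k_1 t) = k_r D. Substituting D(t) from the Streeter–Phelps equation and solving for t gives
t_c = ln[(k_r/k_1)(1 − D₀(k_r−k_1)/(k_1 L₀))] / (k_r−k_1).
Here k_r−k_1 = 1.291 d⁻¹ and 1 − D₀(k_r−k_1)/(k_1 L₀) = 1 − 2.86×1.291/(0.139×45.1) = 0.4110, so
t_c = ln(10.29 × 0.4110) / 1.291 = 1.442 / 1.291 = 1.117 d.
D_c = (k_1/k_r) L₀ e^(−k_1 t_c) = (0.139/1.43) × 45.1 × e^(−0.139×1.117) = 0.09720 × 45.1 × 0.8562 = 3.753 mg/L.
x_c = v t_c = 0.522 m/s × 1.117 d × 86400 s/d = 50370 m ≈ 50.4 km.

t_c ≈ 1.12 d; D_c ≈ 3.75 mg/L; x_c ≈ 50.4 km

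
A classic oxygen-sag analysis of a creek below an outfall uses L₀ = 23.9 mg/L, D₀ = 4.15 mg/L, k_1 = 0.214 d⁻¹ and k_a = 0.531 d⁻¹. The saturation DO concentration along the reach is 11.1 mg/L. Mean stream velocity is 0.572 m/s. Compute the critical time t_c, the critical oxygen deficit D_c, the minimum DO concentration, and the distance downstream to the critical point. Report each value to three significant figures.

With k_a/k_1 = 2.481 and 1 − D₀(k_a−k_1)/(k_1 L₀) = 0.7428,
t_c = ln(2.481 × 0.7428) / (0.531 − 0.214) = ln(1.843) / 0.3170 = 0.6114/0.3170 = 1.929 d.
L(t_c) = L₀ e^(−k_1 t_c) = 23.9 × 0.6618 = 15.82 mg/L, and at the critical point k_a D_c = k_1 L, so D_c = (0.214/0.531) × 15.82 = 6.375 mg/L.
Minimum DO = C_s − D_c = 11.1 − 6.375 = 4.725 mg/L.
x_c = v t_c = 0.572 m/s × 1.929 d × 86400 s/d = 95320 m ≈ 95.3 km.

t_c ≈ 1.93 d; D_c ≈ 6.37 mg/L; min DO ≈ 4.73 mg/L; x_c ≈ 95.3 km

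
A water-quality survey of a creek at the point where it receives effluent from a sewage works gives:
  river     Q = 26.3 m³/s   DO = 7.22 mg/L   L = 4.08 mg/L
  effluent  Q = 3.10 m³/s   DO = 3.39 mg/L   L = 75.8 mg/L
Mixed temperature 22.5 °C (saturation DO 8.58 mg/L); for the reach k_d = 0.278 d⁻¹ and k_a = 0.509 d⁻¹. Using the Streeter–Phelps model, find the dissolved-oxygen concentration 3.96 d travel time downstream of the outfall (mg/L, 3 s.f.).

Mixed DO = (26.3×7.22 + 3.10×3.39)/(26.3+3.10) = 200.4/29.40 = 6.816 mg/L.
Mixed L₀ = (26.3×4.08 + 3.10×75.8)/(29.40) = 342.3/29.40 = 11.64 mg/L.
Initial deficit D₀ = C_s − DO₀ = 8.58 − 6.816 = 1.764 mg/L.
D(3.96) = [0.278×11.64/(0.509−0.278)](e^(−0.278×3.96) − e^(−0.509×3.96)) + 1.764 e^(−0.509×3.96)
= 14.01 × (0.3326 − 0.1332) + 1.764 × 0.1332 = 3.028 mg/L.
DO = 8.58 − 3.028 = 5.552 mg/L.

DO ≈ 5.55 mg/L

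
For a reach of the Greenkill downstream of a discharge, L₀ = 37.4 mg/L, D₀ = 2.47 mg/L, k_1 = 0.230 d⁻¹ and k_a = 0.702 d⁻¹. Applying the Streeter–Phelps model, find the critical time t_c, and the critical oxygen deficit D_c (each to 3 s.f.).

t_c ≈ 2.06 d; D_c ≈ 7.64 mg/L

With k_a/k_1 = 3.052 and 1 − D₀(k_a−k_1)/(k_1 L₀) = 0.8645,
t_c = ln(3.052 × 0.8645) / (0.702 − 0.230) = ln(2.639) / 0.4720 = 0.9702/0.4720 = 2.056 d.
D_c = (k_1/k_a) L₀ e^(−k_1 t_c) = (0.230/0.702) × 37.4 × e^(−0.230×2.056) = 0.3276 × 37.4 × 0.6233 = 7.637 mg/L.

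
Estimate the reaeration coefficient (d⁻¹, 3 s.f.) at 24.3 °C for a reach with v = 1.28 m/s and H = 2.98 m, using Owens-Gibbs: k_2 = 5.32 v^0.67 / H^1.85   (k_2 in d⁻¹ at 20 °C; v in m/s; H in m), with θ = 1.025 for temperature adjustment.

k_2 ≈ 0.926 d⁻¹

k_2(20) = 5.32 × 1.28^0.67 / 2.98^1.85 = 5.32 × 1.180 / 7.539 = 0.8326 d⁻¹.
k_2(24.3) = 0.8326 × 1.025^(24.3−20) = 0.8326 × 1.112 = 0.9259 d⁻¹.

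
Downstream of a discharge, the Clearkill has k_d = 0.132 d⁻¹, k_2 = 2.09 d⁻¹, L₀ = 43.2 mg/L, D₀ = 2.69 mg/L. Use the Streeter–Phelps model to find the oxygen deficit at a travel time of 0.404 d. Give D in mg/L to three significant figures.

D ≈ 2.67 mg/L

k_d L₀/(k_2−k_d) = 0.132×43.2/(2.09−0.132) = 5.702/1.958 = 2.912 mg/L.
e^(−k_d t) = e^(−0.132×0.4040) = 0.9481; e^(−k_2 t) = e^(−2.09×0.4040) = 0.4298.
D = 2.912 × (0.9481 − 0.4298) + 2.69 × 0.4298 = 1.509 + 1.156 = 2.666 mg/L.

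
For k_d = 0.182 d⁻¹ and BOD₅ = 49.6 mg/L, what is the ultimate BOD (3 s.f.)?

L₀ ≈ 83.0 mg/L

BOD₅ = L₀(1 − e^(−5k_d)) ⇒ L₀ = BOD₅ / (1 − e^(−5×0.182))
= 49.6 / (1 − 0.4025) = 49.6 / 0.5975 = 83.02 mg/L.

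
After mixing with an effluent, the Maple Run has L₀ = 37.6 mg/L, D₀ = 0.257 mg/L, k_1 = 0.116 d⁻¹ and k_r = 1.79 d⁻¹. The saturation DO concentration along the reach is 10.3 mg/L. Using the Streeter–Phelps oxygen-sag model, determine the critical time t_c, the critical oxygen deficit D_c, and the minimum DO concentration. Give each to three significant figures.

At the critical point dD/dt = 0, so k_1 L₀ e^(−k_1 t) = k_r D. Substituting D(t) from the Streeter–Phelps equation and solving for t gives
t_c = ln[(k_r/k_1)(1 − D₀(k_r−k_1)/(k_1 L₀))] / (k_r−k_1).
Here k_r−k_1 = 1.674 d⁻¹ and 1 − D₀(k_r−k_1)/(k_1 L₀) = 1 − 0.257×1.674/(0.116×37.6) = 0.9014, so
t_c = ln(15.43 × 0.9014) / 1.674 = 2.633 / 1.674 = 1.573 d.
L(t_c) = L₀ e^(−k_1 t_c) = 37.6 × 0.8332 = 31.33 mg/L, and at the critical point k_r D_c = k_1 L, so D_c = (0.116/1.79) × 31.33 = 2.030 mg/L.
Minimum DO = C_s − D_c = 10.3 − 2.030 = 8.270 mg/L.

t_c ≈ 1.57 d; D_c ≈ 2.03 mg/L; min DO ≈ 8.27 mg/L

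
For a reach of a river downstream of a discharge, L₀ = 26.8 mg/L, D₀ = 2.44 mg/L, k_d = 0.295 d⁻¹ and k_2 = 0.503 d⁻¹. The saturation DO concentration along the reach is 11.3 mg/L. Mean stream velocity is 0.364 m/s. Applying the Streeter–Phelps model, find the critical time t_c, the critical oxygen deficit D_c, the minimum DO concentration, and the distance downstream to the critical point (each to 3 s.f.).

At the critical point dD/dt = 0, so k_d L₀ e^(−k_d t) = k_2 D. Substituting D(t) from the Streeter–Phelps equation and solving for t gives
t_c = ln[(k_2/k_d)(1 − D₀(k_2−k_d)/(k_d L₀))] / (k_2−k_d).
Here k_2−k_d = 0.2080 d⁻¹ and 1 − D₀(k_2−k_d)/(k_d L₀) = 1 − 2.44×0.2080/(0.295×26.8) = 0.9358, so
t_c = ln(1.705 × 0.9358) / 0.2080 = 0.4673 / 0.2080 = 2.246 d.
L(t_c) = L₀ e^(−k_d t_c) = 26.8 × 0.5155 = 13.81 mg/L, and at the critical point k_2 D_c = k_d L, so D_c = (0.295/0.503) × 13.81 = 8.102 mg/L.
Minimum DO = C_s − D_c = 11.3 − 8.102 = 3.198 mg/L.
x_c = v t_c = 0.364 m/s × 2.246 d × 86400 s/d = 70650 m ≈ 70.7 km.

t_c ≈ 2.25 d; D_c ≈ 8.10 mg/L; min DO ≈ 3.20 mg/L; x_c ≈ 70.7 km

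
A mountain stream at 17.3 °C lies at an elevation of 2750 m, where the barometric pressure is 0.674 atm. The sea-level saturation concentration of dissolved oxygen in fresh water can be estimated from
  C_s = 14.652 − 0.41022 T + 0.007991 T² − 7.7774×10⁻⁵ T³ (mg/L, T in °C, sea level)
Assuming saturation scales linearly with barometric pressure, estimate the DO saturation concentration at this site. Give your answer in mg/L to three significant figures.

At sea level: C_s = 14.652 − 0.41022×17.3 + 0.007991×17.3² − 7.7774×10⁻⁵×17.3³ = 9.544 mg/L.
Pressure correction: C_s' = 9.544 × 0.674 = 6.433 mg/L.

C_s ≈ 6.43 mg/L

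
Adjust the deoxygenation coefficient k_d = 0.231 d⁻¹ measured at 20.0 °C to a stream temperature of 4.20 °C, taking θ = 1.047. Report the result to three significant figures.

k_d(T₂) = k_d(T₁) · θ^(T₂−T₁) = 0.231 × 1.047^(4.20−20.0)
= 0.231 × 1.047^-15.8 = 0.231 × 0.4840 = 0.1118 d⁻¹.

k_d ≈ 0.112 d⁻¹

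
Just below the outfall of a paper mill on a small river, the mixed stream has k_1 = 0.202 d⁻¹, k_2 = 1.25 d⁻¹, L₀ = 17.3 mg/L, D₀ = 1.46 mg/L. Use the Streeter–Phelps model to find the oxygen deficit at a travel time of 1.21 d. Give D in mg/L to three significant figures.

k_1 L₀/(k_2−k_1) = 0.202×17.3/(1.25−0.202) = 3.495/1.048 = 3.335 mg/L.
e^(−k_1 t) = e^(−0.202×1.210) = 0.7832; e^(−k_2 t) = e^(−1.25×1.210) = 0.2204.
D = 3.335 × (0.7832 − 0.2204) + 1.46 × 0.2204 = 1.877 + 0.3217 = 2.198 mg/L.

D ≈ 2.20 mg/L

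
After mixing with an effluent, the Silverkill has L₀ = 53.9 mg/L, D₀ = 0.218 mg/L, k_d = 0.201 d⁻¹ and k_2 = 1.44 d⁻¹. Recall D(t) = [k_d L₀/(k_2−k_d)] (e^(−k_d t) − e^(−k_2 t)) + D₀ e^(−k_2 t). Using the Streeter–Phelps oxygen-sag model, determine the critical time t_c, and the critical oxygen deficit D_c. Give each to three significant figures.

t_c ≈ 1.57 d; D_c ≈ 5.49 mg/L

t_c = [1/(k_2−k_d)] ln[(k_2/k_d)(1 − D₀(k_2−k_d)/(k_d L₀))]
= [1/(1.44−0.201)] ln[(1.44/0.201)(1 − 0.218×1.239/(0.201×53.9))]
= (1/1.239) ln[7.164 × 0.9751] = 0.8071 × ln(6.986) = 0.8071 × 1.944 = 1.569 d.
L(t_c) = L₀ e^(−k_d t_c) = 53.9 × 0.7295 = 39.32 mg/L, and at the critical point k_2 D_c = k_d L, so D_c = (0.201/1.44) × 39.32 = 5.489 mg/L.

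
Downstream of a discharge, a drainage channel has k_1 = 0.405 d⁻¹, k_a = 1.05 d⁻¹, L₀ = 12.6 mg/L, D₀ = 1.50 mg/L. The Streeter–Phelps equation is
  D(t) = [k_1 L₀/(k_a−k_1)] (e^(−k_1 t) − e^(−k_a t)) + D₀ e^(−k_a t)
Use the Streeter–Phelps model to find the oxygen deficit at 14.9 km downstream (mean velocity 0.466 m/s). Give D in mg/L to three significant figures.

D ≈ 2.46 mg/L

Travel time t = x/v = 14.9 km / (0.466 m/s) = 14900 m / 0.466 m/s = 31970 s = 0.3701 d.
k_1 L₀/(k_a−k_1) = 0.405×12.6/(1.05−0.405) = 5.103/0.6450 = 7.912 mg/L.
e^(−k_1 t) = e^(−0.405×0.3701) = 0.8608; e^(−k_a t) = e^(−1.05×0.3701) = 0.6780.
D = 7.912 × (0.8608 − 0.6780) + 1.50 × 0.6780 = 1.446 + 1.017 = 2.463 mg/L.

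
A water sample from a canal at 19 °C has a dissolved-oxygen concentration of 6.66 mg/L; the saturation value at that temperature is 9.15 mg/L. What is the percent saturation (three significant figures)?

% saturation = C/C_s × 100 = 6.66/9.15 × 100 = 72.8 %.

72.8 % saturation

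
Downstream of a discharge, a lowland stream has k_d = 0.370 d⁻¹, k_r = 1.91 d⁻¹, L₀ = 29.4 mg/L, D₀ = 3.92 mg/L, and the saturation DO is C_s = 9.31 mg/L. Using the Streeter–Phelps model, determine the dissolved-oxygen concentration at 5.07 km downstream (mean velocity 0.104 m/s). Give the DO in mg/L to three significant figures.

Travel time t = x/v = 5.07 km / (0.104 m/s) = 5070 m / 0.104 m/s = 48750 s = 0.5642 d.
k_d L₀/(k_r−k_d) = 0.370×29.4/(1.91−0.370) = 10.88/1.540 = 7.064 mg/L.
e^(−k_d t) = e^(−0.370×0.5642) = 0.8116; e^(−k_r t) = e^(−1.91×0.5642) = 0.3404.
D = 7.064 × (0.8116 − 0.3404) + 3.92 × 0.3404 = 3.328 + 1.334 = 4.663 mg/L.
DO = C_s − D = 9.31 − 4.663 = 4.647 mg/L.

DO ≈ 4.65 mg/L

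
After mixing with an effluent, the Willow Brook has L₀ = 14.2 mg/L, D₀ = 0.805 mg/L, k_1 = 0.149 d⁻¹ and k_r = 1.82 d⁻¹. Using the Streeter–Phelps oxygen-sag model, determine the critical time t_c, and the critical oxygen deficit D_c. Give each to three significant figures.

At the critical point dD/dt = 0, so k_1 L₀ e^(−k_1 t) = k_r D. Substituting D(t) from the Streeter–Phelps equation and solving for t gives
t_c = ln[(k_r/k_1)(1 − D₀(k_r−k_1)/(k_1 L₀))] / (k_r−k_1).
Here k_r−k_1 = 1.671 d⁻¹ and 1 − D₀(k_r−k_1)/(k_1 L₀) = 1 − 0.805×1.671/(0.149×14.2) = 0.3642, so
t_c = ln(12.21 × 0.3642) / 1.671 = 1.493 / 1.671 = 0.8933 d.
D_c = (k_1/k_r) L₀ e^(−k_1 t_c) = (0.149/1.82) × 14.2 × e^(−0.149×0.8933) = 0.08187 × 14.2 × 0.8754 = 1.018 mg/L.

t_c ≈ 0.893 d; D_c ≈ 1.02 mg/L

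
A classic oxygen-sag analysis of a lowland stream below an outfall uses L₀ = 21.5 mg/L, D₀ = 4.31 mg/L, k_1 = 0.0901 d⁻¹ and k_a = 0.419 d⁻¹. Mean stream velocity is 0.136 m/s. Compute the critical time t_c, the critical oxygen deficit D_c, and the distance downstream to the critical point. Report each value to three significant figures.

t_c ≈ 0.672 d; D_c ≈ 4.35 mg/L; x_c ≈ 7.90 km

With k_a/k_1 = 4.650 and 1 − D₀(k_a−k_1)/(k_1 L₀) = 0.2682,
t_c = ln(4.650 × 0.2682) / (0.419 − 0.0901) = ln(1.247) / 0.3289 = 0.2210/0.3289 = 0.6720 d.
L(t_c) = L₀ e^(−k_1 t_c) = 21.5 × 0.9412 = 20.24 mg/L, and at the critical point k_a D_c = k_1 L, so D_c = (0.0901/0.419) × 20.24 = 4.352 mg/L.
x_c = v t_c = 0.136 m/s × 0.6720 d × 86400 s/d = 7896 m ≈ 7.90 km.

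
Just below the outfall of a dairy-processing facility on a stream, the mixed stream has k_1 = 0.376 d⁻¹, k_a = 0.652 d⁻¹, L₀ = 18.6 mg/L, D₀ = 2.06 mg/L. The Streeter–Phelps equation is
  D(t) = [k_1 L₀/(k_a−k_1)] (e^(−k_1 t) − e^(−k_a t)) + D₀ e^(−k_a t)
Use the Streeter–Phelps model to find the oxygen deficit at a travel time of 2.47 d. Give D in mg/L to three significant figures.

D ≈ 5.36 mg/L

k_1 L₀/(k_a−k_1) = 0.376×18.6/(0.652−0.376) = 6.994/0.2760 = 25.34 mg/L.
e^(−k_1 t) = e^(−0.376×2.470) = 0.3951; e^(−k_a t) = e^(−0.652×2.470) = 0.1998.
D = 25.34 × (0.3951 − 0.1998) + 2.06 × 0.1998 = 4.948 + 0.4116 = 5.359 mg/L.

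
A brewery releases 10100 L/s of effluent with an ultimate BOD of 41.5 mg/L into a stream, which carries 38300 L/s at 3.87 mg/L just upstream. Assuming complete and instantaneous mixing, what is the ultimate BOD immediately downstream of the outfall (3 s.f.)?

Flow-weighted mixing: C = (Q_r C_r + Q_w C_w)/(Q_r + Q_w)
= (38300×3.87 + 10100×41.5)/(38300 + 10100) = 567400/48400 = 11.72 mg/L.

11.7 mg/L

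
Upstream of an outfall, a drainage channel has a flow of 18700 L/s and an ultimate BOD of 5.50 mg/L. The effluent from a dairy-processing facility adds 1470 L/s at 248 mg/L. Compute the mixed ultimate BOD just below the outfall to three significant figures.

Flow-weighted mixing: C = (Q_r C_r + Q_w C_w)/(Q_r + Q_w)
= (18700×5.50 + 1470×248)/(18700 + 1470) = 467400/20170 = 23.17 mg/L.

23.2 mg/L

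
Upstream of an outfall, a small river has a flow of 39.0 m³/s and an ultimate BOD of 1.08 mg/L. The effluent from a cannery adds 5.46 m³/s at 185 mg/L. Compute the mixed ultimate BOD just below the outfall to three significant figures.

23.7 mg/L

Flow-weighted mixing: C = (Q_r C_r + Q_w C_w)/(Q_r + Q_w)
= (39.0×1.08 + 5.46×185)/(39.0 + 5.46) = 1052/44.46 = 23.67 mg/L.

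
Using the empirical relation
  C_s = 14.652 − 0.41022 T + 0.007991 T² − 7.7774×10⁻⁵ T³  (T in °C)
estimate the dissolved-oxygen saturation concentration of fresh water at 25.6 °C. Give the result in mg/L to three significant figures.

C_s ≈ 8.08 mg/L

C_s = 14.652 − 0.41022×25.6 + 0.007991×25.6² − 7.7774×10⁻⁵×25.6³ = 8.083 mg/L.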